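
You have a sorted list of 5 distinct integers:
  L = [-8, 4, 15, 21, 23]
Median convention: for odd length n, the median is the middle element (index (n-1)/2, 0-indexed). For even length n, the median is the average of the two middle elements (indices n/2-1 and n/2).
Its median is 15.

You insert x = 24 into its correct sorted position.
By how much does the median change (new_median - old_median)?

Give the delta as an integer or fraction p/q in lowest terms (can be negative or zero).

Old median = 15
After inserting x = 24: new sorted = [-8, 4, 15, 21, 23, 24]
New median = 18
Delta = 18 - 15 = 3

Answer: 3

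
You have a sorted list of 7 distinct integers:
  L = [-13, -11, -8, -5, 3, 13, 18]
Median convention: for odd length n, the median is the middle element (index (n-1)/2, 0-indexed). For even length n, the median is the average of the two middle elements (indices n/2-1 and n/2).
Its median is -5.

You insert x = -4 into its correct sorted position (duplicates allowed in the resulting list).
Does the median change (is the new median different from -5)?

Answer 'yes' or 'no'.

Answer: yes

Derivation:
Old median = -5
Insert x = -4
New median = -9/2
Changed? yes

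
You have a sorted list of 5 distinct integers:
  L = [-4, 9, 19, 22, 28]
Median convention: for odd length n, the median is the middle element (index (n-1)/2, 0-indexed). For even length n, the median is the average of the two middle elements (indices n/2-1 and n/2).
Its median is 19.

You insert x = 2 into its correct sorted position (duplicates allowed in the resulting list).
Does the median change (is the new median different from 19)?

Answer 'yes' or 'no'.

Answer: yes

Derivation:
Old median = 19
Insert x = 2
New median = 14
Changed? yes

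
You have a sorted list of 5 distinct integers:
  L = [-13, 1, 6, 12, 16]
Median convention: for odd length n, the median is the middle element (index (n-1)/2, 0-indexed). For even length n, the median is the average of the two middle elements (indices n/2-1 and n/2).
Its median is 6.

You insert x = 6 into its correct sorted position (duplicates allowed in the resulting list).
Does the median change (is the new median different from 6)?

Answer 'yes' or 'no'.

Old median = 6
Insert x = 6
New median = 6
Changed? no

Answer: no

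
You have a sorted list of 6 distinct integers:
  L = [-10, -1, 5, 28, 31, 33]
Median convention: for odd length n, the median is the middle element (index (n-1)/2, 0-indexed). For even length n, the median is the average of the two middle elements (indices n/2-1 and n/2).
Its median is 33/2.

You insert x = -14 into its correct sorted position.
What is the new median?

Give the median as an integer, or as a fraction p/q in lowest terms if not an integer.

Answer: 5

Derivation:
Old list (sorted, length 6): [-10, -1, 5, 28, 31, 33]
Old median = 33/2
Insert x = -14
Old length even (6). Middle pair: indices 2,3 = 5,28.
New length odd (7). New median = single middle element.
x = -14: 0 elements are < x, 6 elements are > x.
New sorted list: [-14, -10, -1, 5, 28, 31, 33]
New median = 5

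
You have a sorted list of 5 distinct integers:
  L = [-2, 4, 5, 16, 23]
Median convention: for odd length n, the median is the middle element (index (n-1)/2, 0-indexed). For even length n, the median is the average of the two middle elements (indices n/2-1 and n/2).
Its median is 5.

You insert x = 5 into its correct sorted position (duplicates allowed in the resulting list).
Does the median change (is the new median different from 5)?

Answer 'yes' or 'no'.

Old median = 5
Insert x = 5
New median = 5
Changed? no

Answer: no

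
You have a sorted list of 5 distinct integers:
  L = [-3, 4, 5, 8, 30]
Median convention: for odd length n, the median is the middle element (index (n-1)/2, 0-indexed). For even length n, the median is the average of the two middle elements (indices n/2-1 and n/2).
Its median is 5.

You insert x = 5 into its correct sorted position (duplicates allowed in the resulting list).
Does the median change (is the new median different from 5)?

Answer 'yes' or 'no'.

Answer: no

Derivation:
Old median = 5
Insert x = 5
New median = 5
Changed? no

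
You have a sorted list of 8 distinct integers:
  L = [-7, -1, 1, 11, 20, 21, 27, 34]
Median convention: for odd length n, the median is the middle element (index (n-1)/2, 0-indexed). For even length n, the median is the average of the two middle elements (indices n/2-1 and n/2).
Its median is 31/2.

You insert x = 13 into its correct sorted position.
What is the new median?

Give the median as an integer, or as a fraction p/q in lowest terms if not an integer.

Old list (sorted, length 8): [-7, -1, 1, 11, 20, 21, 27, 34]
Old median = 31/2
Insert x = 13
Old length even (8). Middle pair: indices 3,4 = 11,20.
New length odd (9). New median = single middle element.
x = 13: 4 elements are < x, 4 elements are > x.
New sorted list: [-7, -1, 1, 11, 13, 20, 21, 27, 34]
New median = 13

Answer: 13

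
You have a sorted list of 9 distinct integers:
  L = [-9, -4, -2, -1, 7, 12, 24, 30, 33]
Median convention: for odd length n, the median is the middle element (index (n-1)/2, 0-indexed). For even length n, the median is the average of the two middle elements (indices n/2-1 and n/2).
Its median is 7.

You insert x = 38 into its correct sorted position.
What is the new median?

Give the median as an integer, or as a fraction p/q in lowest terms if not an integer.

Old list (sorted, length 9): [-9, -4, -2, -1, 7, 12, 24, 30, 33]
Old median = 7
Insert x = 38
Old length odd (9). Middle was index 4 = 7.
New length even (10). New median = avg of two middle elements.
x = 38: 9 elements are < x, 0 elements are > x.
New sorted list: [-9, -4, -2, -1, 7, 12, 24, 30, 33, 38]
New median = 19/2

Answer: 19/2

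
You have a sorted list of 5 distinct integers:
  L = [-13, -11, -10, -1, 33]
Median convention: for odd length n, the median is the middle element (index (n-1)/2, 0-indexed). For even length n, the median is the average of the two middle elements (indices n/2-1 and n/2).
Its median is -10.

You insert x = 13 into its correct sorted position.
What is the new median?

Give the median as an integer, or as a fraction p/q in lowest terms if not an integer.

Answer: -11/2

Derivation:
Old list (sorted, length 5): [-13, -11, -10, -1, 33]
Old median = -10
Insert x = 13
Old length odd (5). Middle was index 2 = -10.
New length even (6). New median = avg of two middle elements.
x = 13: 4 elements are < x, 1 elements are > x.
New sorted list: [-13, -11, -10, -1, 13, 33]
New median = -11/2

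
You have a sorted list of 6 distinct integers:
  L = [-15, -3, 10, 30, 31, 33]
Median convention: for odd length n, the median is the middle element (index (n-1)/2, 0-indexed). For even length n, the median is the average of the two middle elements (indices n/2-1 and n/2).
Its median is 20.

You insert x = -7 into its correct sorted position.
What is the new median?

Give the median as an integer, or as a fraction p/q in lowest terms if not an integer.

Old list (sorted, length 6): [-15, -3, 10, 30, 31, 33]
Old median = 20
Insert x = -7
Old length even (6). Middle pair: indices 2,3 = 10,30.
New length odd (7). New median = single middle element.
x = -7: 1 elements are < x, 5 elements are > x.
New sorted list: [-15, -7, -3, 10, 30, 31, 33]
New median = 10

Answer: 10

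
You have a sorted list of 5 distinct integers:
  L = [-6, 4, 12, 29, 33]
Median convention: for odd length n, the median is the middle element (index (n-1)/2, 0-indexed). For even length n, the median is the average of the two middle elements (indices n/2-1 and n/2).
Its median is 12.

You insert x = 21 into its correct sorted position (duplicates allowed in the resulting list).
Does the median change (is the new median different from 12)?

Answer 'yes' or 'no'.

Old median = 12
Insert x = 21
New median = 33/2
Changed? yes

Answer: yes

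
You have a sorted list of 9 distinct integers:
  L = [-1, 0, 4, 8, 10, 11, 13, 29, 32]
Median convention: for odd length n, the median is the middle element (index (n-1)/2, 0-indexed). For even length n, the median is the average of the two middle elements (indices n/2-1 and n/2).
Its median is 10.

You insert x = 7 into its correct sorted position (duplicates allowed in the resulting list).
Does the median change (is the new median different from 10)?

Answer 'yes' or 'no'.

Answer: yes

Derivation:
Old median = 10
Insert x = 7
New median = 9
Changed? yes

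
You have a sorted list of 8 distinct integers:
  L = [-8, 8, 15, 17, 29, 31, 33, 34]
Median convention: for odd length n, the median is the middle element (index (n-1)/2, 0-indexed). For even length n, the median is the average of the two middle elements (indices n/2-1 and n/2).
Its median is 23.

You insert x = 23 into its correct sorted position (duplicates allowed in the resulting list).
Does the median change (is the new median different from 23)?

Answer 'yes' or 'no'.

Answer: no

Derivation:
Old median = 23
Insert x = 23
New median = 23
Changed? no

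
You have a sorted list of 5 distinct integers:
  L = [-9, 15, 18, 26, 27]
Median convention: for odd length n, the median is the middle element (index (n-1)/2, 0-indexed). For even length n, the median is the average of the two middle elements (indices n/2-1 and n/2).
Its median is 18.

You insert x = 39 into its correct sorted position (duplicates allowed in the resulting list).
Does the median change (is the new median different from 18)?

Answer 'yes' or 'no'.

Old median = 18
Insert x = 39
New median = 22
Changed? yes

Answer: yes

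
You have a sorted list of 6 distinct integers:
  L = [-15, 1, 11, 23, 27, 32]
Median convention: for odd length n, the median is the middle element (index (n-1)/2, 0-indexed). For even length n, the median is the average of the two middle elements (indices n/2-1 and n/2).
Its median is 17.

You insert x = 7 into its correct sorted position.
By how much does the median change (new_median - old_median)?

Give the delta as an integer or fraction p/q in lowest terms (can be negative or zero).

Old median = 17
After inserting x = 7: new sorted = [-15, 1, 7, 11, 23, 27, 32]
New median = 11
Delta = 11 - 17 = -6

Answer: -6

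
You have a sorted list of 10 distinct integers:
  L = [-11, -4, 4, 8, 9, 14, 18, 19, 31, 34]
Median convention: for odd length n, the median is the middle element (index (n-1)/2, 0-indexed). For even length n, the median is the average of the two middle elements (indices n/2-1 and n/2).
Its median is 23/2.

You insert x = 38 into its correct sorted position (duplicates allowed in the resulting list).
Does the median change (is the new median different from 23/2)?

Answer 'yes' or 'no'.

Old median = 23/2
Insert x = 38
New median = 14
Changed? yes

Answer: yes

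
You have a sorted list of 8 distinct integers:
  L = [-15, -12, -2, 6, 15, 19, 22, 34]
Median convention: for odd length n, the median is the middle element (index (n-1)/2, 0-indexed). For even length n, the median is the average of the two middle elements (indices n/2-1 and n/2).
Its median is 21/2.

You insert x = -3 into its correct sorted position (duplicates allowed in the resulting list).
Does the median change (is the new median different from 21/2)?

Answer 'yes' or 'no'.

Answer: yes

Derivation:
Old median = 21/2
Insert x = -3
New median = 6
Changed? yes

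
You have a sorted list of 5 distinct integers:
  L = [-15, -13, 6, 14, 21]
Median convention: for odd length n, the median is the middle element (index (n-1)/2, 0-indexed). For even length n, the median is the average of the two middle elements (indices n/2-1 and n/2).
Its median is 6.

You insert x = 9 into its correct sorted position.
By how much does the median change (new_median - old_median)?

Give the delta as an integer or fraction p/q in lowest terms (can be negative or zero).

Answer: 3/2

Derivation:
Old median = 6
After inserting x = 9: new sorted = [-15, -13, 6, 9, 14, 21]
New median = 15/2
Delta = 15/2 - 6 = 3/2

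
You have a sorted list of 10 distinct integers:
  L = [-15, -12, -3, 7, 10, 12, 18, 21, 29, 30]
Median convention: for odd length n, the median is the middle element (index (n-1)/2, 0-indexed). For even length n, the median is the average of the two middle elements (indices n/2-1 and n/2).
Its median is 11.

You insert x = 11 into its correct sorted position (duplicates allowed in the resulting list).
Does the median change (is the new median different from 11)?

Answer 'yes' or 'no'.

Answer: no

Derivation:
Old median = 11
Insert x = 11
New median = 11
Changed? no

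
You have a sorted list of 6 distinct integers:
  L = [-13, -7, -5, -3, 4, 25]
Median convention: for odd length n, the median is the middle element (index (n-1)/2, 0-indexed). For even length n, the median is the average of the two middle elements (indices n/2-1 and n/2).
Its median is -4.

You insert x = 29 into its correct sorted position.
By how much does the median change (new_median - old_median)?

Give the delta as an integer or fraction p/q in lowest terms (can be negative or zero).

Answer: 1

Derivation:
Old median = -4
After inserting x = 29: new sorted = [-13, -7, -5, -3, 4, 25, 29]
New median = -3
Delta = -3 - -4 = 1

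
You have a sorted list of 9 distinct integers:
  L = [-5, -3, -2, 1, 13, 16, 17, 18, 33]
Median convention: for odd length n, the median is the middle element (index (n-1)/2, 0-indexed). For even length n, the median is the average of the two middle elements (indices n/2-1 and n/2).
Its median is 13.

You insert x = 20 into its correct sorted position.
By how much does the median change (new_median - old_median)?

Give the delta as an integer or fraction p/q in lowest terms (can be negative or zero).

Old median = 13
After inserting x = 20: new sorted = [-5, -3, -2, 1, 13, 16, 17, 18, 20, 33]
New median = 29/2
Delta = 29/2 - 13 = 3/2

Answer: 3/2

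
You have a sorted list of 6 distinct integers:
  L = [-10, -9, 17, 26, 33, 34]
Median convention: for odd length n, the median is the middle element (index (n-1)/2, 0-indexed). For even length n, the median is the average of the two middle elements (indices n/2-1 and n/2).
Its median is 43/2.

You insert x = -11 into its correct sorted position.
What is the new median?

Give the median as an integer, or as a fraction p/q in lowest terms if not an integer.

Answer: 17

Derivation:
Old list (sorted, length 6): [-10, -9, 17, 26, 33, 34]
Old median = 43/2
Insert x = -11
Old length even (6). Middle pair: indices 2,3 = 17,26.
New length odd (7). New median = single middle element.
x = -11: 0 elements are < x, 6 elements are > x.
New sorted list: [-11, -10, -9, 17, 26, 33, 34]
New median = 17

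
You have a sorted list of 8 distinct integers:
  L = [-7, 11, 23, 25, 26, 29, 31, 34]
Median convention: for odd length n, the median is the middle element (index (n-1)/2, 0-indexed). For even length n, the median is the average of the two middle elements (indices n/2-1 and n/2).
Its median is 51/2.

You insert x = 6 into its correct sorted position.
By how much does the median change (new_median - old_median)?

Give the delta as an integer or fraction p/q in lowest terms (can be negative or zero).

Old median = 51/2
After inserting x = 6: new sorted = [-7, 6, 11, 23, 25, 26, 29, 31, 34]
New median = 25
Delta = 25 - 51/2 = -1/2

Answer: -1/2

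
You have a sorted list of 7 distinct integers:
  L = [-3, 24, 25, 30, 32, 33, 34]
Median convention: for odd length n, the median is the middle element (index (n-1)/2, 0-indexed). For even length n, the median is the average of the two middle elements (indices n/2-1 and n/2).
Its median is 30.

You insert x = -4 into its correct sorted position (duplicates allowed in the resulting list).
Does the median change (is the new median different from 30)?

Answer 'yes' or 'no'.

Answer: yes

Derivation:
Old median = 30
Insert x = -4
New median = 55/2
Changed? yes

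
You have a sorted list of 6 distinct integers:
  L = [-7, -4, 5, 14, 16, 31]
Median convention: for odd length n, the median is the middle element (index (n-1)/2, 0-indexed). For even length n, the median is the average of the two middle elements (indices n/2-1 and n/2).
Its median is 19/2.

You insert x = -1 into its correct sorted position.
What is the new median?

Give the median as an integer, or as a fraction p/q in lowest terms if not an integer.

Old list (sorted, length 6): [-7, -4, 5, 14, 16, 31]
Old median = 19/2
Insert x = -1
Old length even (6). Middle pair: indices 2,3 = 5,14.
New length odd (7). New median = single middle element.
x = -1: 2 elements are < x, 4 elements are > x.
New sorted list: [-7, -4, -1, 5, 14, 16, 31]
New median = 5

Answer: 5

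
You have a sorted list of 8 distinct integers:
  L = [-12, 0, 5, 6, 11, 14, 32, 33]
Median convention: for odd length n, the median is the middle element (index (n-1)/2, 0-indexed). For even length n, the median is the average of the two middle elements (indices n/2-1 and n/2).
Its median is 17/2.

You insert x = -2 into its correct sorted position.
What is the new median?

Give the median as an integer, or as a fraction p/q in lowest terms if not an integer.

Answer: 6

Derivation:
Old list (sorted, length 8): [-12, 0, 5, 6, 11, 14, 32, 33]
Old median = 17/2
Insert x = -2
Old length even (8). Middle pair: indices 3,4 = 6,11.
New length odd (9). New median = single middle element.
x = -2: 1 elements are < x, 7 elements are > x.
New sorted list: [-12, -2, 0, 5, 6, 11, 14, 32, 33]
New median = 6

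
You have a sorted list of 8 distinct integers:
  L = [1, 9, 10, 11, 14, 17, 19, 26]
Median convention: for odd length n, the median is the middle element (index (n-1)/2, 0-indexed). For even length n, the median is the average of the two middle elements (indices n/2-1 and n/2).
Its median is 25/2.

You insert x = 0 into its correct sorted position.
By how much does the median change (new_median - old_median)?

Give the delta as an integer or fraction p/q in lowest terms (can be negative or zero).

Old median = 25/2
After inserting x = 0: new sorted = [0, 1, 9, 10, 11, 14, 17, 19, 26]
New median = 11
Delta = 11 - 25/2 = -3/2

Answer: -3/2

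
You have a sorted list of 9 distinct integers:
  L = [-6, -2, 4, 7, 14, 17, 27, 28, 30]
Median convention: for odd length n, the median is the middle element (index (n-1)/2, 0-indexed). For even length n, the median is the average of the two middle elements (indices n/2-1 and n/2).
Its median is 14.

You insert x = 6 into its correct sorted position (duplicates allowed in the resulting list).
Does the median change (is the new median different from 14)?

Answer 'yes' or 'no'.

Answer: yes

Derivation:
Old median = 14
Insert x = 6
New median = 21/2
Changed? yes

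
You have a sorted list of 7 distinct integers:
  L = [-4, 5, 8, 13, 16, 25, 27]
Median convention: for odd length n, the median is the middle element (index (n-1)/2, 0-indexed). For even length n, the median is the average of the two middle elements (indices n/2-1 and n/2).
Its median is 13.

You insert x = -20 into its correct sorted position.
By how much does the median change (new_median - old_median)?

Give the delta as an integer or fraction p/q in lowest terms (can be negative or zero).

Answer: -5/2

Derivation:
Old median = 13
After inserting x = -20: new sorted = [-20, -4, 5, 8, 13, 16, 25, 27]
New median = 21/2
Delta = 21/2 - 13 = -5/2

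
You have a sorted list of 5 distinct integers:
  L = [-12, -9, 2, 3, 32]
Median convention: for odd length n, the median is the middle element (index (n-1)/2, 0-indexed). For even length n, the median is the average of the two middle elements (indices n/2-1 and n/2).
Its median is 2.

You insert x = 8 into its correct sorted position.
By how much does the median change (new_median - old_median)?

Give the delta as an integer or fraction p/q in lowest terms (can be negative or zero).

Old median = 2
After inserting x = 8: new sorted = [-12, -9, 2, 3, 8, 32]
New median = 5/2
Delta = 5/2 - 2 = 1/2

Answer: 1/2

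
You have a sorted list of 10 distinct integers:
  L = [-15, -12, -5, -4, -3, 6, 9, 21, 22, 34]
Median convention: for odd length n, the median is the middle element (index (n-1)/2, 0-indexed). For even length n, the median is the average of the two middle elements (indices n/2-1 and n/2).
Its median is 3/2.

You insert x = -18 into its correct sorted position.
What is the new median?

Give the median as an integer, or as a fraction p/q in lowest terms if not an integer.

Answer: -3

Derivation:
Old list (sorted, length 10): [-15, -12, -5, -4, -3, 6, 9, 21, 22, 34]
Old median = 3/2
Insert x = -18
Old length even (10). Middle pair: indices 4,5 = -3,6.
New length odd (11). New median = single middle element.
x = -18: 0 elements are < x, 10 elements are > x.
New sorted list: [-18, -15, -12, -5, -4, -3, 6, 9, 21, 22, 34]
New median = -3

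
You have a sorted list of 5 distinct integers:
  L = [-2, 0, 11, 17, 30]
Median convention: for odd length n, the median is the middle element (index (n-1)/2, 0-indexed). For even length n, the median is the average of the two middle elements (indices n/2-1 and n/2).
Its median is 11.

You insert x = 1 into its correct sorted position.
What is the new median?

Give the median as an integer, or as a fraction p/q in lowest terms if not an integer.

Answer: 6

Derivation:
Old list (sorted, length 5): [-2, 0, 11, 17, 30]
Old median = 11
Insert x = 1
Old length odd (5). Middle was index 2 = 11.
New length even (6). New median = avg of two middle elements.
x = 1: 2 elements are < x, 3 elements are > x.
New sorted list: [-2, 0, 1, 11, 17, 30]
New median = 6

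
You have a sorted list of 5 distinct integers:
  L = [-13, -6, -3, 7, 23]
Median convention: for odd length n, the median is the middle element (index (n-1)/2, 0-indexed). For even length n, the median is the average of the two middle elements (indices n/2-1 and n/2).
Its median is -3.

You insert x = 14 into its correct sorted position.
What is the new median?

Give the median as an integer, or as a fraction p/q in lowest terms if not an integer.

Answer: 2

Derivation:
Old list (sorted, length 5): [-13, -6, -3, 7, 23]
Old median = -3
Insert x = 14
Old length odd (5). Middle was index 2 = -3.
New length even (6). New median = avg of two middle elements.
x = 14: 4 elements are < x, 1 elements are > x.
New sorted list: [-13, -6, -3, 7, 14, 23]
New median = 2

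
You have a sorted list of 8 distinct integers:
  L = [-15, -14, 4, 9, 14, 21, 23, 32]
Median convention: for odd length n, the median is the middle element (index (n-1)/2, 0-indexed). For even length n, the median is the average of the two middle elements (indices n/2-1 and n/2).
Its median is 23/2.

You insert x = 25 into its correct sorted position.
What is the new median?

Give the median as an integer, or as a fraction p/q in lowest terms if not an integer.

Answer: 14

Derivation:
Old list (sorted, length 8): [-15, -14, 4, 9, 14, 21, 23, 32]
Old median = 23/2
Insert x = 25
Old length even (8). Middle pair: indices 3,4 = 9,14.
New length odd (9). New median = single middle element.
x = 25: 7 elements are < x, 1 elements are > x.
New sorted list: [-15, -14, 4, 9, 14, 21, 23, 25, 32]
New median = 14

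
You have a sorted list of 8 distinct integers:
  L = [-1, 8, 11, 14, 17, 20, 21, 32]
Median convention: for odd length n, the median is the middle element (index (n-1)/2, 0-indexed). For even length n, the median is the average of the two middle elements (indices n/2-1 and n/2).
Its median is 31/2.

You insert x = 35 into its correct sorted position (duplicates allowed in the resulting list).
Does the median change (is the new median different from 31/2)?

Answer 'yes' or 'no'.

Answer: yes

Derivation:
Old median = 31/2
Insert x = 35
New median = 17
Changed? yes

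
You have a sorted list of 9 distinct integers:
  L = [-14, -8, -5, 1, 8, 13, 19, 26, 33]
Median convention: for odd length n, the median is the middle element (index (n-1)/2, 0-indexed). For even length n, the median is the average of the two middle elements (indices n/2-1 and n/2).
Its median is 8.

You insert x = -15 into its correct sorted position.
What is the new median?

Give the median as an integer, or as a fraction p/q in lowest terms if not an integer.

Answer: 9/2

Derivation:
Old list (sorted, length 9): [-14, -8, -5, 1, 8, 13, 19, 26, 33]
Old median = 8
Insert x = -15
Old length odd (9). Middle was index 4 = 8.
New length even (10). New median = avg of two middle elements.
x = -15: 0 elements are < x, 9 elements are > x.
New sorted list: [-15, -14, -8, -5, 1, 8, 13, 19, 26, 33]
New median = 9/2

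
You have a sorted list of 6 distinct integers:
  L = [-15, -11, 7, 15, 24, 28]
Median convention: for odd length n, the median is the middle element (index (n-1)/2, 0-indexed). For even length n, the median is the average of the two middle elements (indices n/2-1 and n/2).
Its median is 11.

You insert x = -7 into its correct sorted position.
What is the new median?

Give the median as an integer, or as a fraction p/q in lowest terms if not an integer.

Old list (sorted, length 6): [-15, -11, 7, 15, 24, 28]
Old median = 11
Insert x = -7
Old length even (6). Middle pair: indices 2,3 = 7,15.
New length odd (7). New median = single middle element.
x = -7: 2 elements are < x, 4 elements are > x.
New sorted list: [-15, -11, -7, 7, 15, 24, 28]
New median = 7

Answer: 7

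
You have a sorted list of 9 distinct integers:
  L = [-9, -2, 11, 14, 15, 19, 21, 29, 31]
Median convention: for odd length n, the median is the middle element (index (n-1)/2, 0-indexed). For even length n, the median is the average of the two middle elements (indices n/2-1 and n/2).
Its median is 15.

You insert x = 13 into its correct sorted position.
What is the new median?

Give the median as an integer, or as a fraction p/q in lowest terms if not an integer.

Answer: 29/2

Derivation:
Old list (sorted, length 9): [-9, -2, 11, 14, 15, 19, 21, 29, 31]
Old median = 15
Insert x = 13
Old length odd (9). Middle was index 4 = 15.
New length even (10). New median = avg of two middle elements.
x = 13: 3 elements are < x, 6 elements are > x.
New sorted list: [-9, -2, 11, 13, 14, 15, 19, 21, 29, 31]
New median = 29/2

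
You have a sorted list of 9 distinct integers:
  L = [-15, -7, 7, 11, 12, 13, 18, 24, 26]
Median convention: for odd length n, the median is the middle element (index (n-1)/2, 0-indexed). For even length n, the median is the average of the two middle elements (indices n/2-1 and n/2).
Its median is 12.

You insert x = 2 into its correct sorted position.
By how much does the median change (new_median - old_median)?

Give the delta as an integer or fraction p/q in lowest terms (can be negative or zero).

Old median = 12
After inserting x = 2: new sorted = [-15, -7, 2, 7, 11, 12, 13, 18, 24, 26]
New median = 23/2
Delta = 23/2 - 12 = -1/2

Answer: -1/2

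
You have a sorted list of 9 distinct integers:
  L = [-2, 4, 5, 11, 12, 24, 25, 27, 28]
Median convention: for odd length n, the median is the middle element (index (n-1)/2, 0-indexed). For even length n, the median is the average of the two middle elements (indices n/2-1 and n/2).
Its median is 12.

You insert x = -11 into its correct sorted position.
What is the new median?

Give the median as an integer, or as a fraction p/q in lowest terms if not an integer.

Answer: 23/2

Derivation:
Old list (sorted, length 9): [-2, 4, 5, 11, 12, 24, 25, 27, 28]
Old median = 12
Insert x = -11
Old length odd (9). Middle was index 4 = 12.
New length even (10). New median = avg of two middle elements.
x = -11: 0 elements are < x, 9 elements are > x.
New sorted list: [-11, -2, 4, 5, 11, 12, 24, 25, 27, 28]
New median = 23/2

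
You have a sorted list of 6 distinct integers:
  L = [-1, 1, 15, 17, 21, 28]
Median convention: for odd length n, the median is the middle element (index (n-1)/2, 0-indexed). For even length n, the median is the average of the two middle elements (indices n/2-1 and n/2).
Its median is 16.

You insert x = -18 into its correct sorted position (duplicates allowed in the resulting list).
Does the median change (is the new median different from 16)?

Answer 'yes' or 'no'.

Answer: yes

Derivation:
Old median = 16
Insert x = -18
New median = 15
Changed? yes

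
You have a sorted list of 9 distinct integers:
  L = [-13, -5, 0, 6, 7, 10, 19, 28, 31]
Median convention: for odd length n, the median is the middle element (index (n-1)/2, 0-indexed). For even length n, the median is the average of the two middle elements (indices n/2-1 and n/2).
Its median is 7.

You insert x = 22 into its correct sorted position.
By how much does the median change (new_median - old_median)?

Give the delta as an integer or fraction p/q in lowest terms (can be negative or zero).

Old median = 7
After inserting x = 22: new sorted = [-13, -5, 0, 6, 7, 10, 19, 22, 28, 31]
New median = 17/2
Delta = 17/2 - 7 = 3/2

Answer: 3/2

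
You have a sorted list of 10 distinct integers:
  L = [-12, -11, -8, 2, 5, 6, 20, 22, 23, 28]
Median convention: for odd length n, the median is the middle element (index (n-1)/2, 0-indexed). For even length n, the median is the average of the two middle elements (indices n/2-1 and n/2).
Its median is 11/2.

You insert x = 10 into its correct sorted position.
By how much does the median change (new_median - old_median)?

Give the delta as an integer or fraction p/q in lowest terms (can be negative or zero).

Old median = 11/2
After inserting x = 10: new sorted = [-12, -11, -8, 2, 5, 6, 10, 20, 22, 23, 28]
New median = 6
Delta = 6 - 11/2 = 1/2

Answer: 1/2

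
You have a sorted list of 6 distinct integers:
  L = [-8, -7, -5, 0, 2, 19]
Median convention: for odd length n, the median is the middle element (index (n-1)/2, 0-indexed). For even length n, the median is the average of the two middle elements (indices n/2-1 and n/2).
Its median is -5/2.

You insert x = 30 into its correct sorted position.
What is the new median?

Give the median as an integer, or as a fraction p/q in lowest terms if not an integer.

Old list (sorted, length 6): [-8, -7, -5, 0, 2, 19]
Old median = -5/2
Insert x = 30
Old length even (6). Middle pair: indices 2,3 = -5,0.
New length odd (7). New median = single middle element.
x = 30: 6 elements are < x, 0 elements are > x.
New sorted list: [-8, -7, -5, 0, 2, 19, 30]
New median = 0

Answer: 0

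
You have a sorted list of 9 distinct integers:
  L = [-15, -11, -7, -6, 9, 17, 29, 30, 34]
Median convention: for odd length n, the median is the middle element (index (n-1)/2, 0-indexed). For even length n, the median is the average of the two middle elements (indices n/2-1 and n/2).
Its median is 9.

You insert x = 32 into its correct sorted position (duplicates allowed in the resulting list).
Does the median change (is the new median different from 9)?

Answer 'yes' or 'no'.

Answer: yes

Derivation:
Old median = 9
Insert x = 32
New median = 13
Changed? yes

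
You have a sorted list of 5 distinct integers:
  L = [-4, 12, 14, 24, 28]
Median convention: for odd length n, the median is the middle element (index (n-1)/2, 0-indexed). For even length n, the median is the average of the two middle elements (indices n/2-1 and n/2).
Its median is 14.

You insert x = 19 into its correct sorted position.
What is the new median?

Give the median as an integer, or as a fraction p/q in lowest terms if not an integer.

Old list (sorted, length 5): [-4, 12, 14, 24, 28]
Old median = 14
Insert x = 19
Old length odd (5). Middle was index 2 = 14.
New length even (6). New median = avg of two middle elements.
x = 19: 3 elements are < x, 2 elements are > x.
New sorted list: [-4, 12, 14, 19, 24, 28]
New median = 33/2

Answer: 33/2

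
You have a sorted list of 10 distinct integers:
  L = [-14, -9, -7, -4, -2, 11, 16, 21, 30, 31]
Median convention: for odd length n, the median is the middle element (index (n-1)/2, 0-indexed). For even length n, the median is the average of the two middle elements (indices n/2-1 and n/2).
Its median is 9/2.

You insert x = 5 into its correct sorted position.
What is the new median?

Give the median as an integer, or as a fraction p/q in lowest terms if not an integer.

Old list (sorted, length 10): [-14, -9, -7, -4, -2, 11, 16, 21, 30, 31]
Old median = 9/2
Insert x = 5
Old length even (10). Middle pair: indices 4,5 = -2,11.
New length odd (11). New median = single middle element.
x = 5: 5 elements are < x, 5 elements are > x.
New sorted list: [-14, -9, -7, -4, -2, 5, 11, 16, 21, 30, 31]
New median = 5

Answer: 5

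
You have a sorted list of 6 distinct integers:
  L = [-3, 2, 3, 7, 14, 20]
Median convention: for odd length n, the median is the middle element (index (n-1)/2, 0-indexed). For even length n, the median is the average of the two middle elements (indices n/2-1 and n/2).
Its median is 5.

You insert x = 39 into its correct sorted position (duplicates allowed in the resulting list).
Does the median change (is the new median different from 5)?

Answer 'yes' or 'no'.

Answer: yes

Derivation:
Old median = 5
Insert x = 39
New median = 7
Changed? yes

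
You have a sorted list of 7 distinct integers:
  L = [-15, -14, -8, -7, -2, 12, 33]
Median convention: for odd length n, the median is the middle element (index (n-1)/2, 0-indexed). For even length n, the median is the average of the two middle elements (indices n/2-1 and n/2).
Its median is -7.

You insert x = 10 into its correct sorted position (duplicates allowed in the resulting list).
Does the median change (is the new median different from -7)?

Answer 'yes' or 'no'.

Answer: yes

Derivation:
Old median = -7
Insert x = 10
New median = -9/2
Changed? yes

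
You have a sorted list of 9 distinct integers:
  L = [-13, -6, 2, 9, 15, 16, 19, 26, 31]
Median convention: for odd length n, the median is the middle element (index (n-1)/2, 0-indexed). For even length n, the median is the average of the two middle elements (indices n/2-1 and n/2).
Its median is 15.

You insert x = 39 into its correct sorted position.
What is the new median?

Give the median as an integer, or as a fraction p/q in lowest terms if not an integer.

Old list (sorted, length 9): [-13, -6, 2, 9, 15, 16, 19, 26, 31]
Old median = 15
Insert x = 39
Old length odd (9). Middle was index 4 = 15.
New length even (10). New median = avg of two middle elements.
x = 39: 9 elements are < x, 0 elements are > x.
New sorted list: [-13, -6, 2, 9, 15, 16, 19, 26, 31, 39]
New median = 31/2

Answer: 31/2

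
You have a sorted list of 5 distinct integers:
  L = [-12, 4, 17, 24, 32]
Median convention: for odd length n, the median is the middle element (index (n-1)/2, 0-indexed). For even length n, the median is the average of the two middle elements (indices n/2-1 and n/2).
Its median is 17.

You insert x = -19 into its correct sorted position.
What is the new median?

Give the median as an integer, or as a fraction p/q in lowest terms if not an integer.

Answer: 21/2

Derivation:
Old list (sorted, length 5): [-12, 4, 17, 24, 32]
Old median = 17
Insert x = -19
Old length odd (5). Middle was index 2 = 17.
New length even (6). New median = avg of two middle elements.
x = -19: 0 elements are < x, 5 elements are > x.
New sorted list: [-19, -12, 4, 17, 24, 32]
New median = 21/2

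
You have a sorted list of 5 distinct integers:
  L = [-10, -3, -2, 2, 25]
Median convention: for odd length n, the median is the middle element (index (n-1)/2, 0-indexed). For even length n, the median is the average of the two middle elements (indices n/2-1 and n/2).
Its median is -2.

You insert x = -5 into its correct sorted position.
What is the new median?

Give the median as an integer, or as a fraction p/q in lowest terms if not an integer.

Old list (sorted, length 5): [-10, -3, -2, 2, 25]
Old median = -2
Insert x = -5
Old length odd (5). Middle was index 2 = -2.
New length even (6). New median = avg of two middle elements.
x = -5: 1 elements are < x, 4 elements are > x.
New sorted list: [-10, -5, -3, -2, 2, 25]
New median = -5/2

Answer: -5/2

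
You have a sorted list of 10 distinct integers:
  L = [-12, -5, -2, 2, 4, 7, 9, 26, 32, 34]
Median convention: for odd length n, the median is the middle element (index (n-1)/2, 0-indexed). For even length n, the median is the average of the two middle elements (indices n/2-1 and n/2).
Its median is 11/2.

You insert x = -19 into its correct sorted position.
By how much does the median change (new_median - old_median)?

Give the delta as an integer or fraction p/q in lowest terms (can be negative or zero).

Old median = 11/2
After inserting x = -19: new sorted = [-19, -12, -5, -2, 2, 4, 7, 9, 26, 32, 34]
New median = 4
Delta = 4 - 11/2 = -3/2

Answer: -3/2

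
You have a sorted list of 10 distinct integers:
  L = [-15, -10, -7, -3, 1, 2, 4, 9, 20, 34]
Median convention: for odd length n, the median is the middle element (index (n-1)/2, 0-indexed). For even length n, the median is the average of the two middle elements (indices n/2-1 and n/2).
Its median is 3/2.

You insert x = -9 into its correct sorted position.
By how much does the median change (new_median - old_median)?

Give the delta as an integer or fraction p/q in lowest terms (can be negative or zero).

Old median = 3/2
After inserting x = -9: new sorted = [-15, -10, -9, -7, -3, 1, 2, 4, 9, 20, 34]
New median = 1
Delta = 1 - 3/2 = -1/2

Answer: -1/2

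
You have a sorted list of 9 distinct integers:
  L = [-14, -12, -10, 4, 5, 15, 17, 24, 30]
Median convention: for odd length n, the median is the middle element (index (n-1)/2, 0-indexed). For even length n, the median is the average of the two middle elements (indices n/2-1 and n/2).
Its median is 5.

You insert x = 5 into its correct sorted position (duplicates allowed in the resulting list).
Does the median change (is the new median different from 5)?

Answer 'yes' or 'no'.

Answer: no

Derivation:
Old median = 5
Insert x = 5
New median = 5
Changed? no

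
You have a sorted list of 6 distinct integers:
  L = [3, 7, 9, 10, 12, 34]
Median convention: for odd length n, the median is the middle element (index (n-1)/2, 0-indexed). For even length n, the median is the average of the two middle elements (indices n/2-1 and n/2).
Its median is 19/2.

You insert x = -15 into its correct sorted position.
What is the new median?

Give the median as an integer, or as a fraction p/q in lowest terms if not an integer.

Old list (sorted, length 6): [3, 7, 9, 10, 12, 34]
Old median = 19/2
Insert x = -15
Old length even (6). Middle pair: indices 2,3 = 9,10.
New length odd (7). New median = single middle element.
x = -15: 0 elements are < x, 6 elements are > x.
New sorted list: [-15, 3, 7, 9, 10, 12, 34]
New median = 9

Answer: 9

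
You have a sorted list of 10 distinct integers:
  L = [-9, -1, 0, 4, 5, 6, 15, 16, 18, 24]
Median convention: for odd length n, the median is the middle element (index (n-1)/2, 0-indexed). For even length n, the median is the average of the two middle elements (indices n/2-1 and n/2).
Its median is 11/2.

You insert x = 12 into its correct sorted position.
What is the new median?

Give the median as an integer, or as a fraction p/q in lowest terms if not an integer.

Answer: 6

Derivation:
Old list (sorted, length 10): [-9, -1, 0, 4, 5, 6, 15, 16, 18, 24]
Old median = 11/2
Insert x = 12
Old length even (10). Middle pair: indices 4,5 = 5,6.
New length odd (11). New median = single middle element.
x = 12: 6 elements are < x, 4 elements are > x.
New sorted list: [-9, -1, 0, 4, 5, 6, 12, 15, 16, 18, 24]
New median = 6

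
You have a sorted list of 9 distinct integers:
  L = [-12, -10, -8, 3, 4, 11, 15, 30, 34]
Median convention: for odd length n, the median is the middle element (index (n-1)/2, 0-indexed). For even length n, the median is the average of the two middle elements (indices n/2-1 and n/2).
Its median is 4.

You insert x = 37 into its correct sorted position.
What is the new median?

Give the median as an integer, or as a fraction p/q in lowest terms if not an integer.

Old list (sorted, length 9): [-12, -10, -8, 3, 4, 11, 15, 30, 34]
Old median = 4
Insert x = 37
Old length odd (9). Middle was index 4 = 4.
New length even (10). New median = avg of two middle elements.
x = 37: 9 elements are < x, 0 elements are > x.
New sorted list: [-12, -10, -8, 3, 4, 11, 15, 30, 34, 37]
New median = 15/2

Answer: 15/2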